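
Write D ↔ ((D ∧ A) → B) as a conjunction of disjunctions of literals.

D ↔ ((D ∧ A) → B)
≡ (D → ((D ∧ A) → B)) ∧ (((D ∧ A) → B) → D)   (eliminate ↔)
≡ (¬D ∨ ((D ∧ A) → B)) ∧ (((D ∧ A) → B) → D)   (eliminate →)
≡ (¬D ∨ ¬(D ∧ A) ∨ B) ∧ (((D ∧ A) → B) → D)   (eliminate →)
≡ (¬D ∨ ¬(D ∧ A) ∨ B) ∧ (¬((D ∧ A) → B) ∨ D)   (eliminate →)
≡ (¬D ∨ ¬(D ∧ A) ∨ B) ∧ (¬(¬(D ∧ A) ∨ B) ∨ D)   (eliminate →)
≡ (¬D ∨ ¬D ∨ ¬A ∨ B) ∧ (¬(¬(D ∧ A) ∨ B) ∨ D)   (De Morgan)
≡ (¬D ∨ ¬D ∨ ¬A ∨ B) ∧ ((¬¬(D ∧ A) ∧ ¬B) ∨ D)   (De Morgan)
≡ (¬D ∨ ¬D ∨ ¬A ∨ B) ∧ ((D ∧ A ∧ ¬B) ∨ D)   (double negation)
≡ (¬D ∨ ¬D ∨ ¬A ∨ B) ∧ (D ∨ D) ∧ (A ∨ D) ∧ (¬B ∨ D)   (distribute ∨ over ∧)
≡ (¬D ∨ ¬A ∨ B) ∧ D   (simplify)

(¬D ∨ ¬A ∨ B) ∧ D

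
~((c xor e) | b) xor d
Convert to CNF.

~((c xor e) | b) xor d
⇔ (~((c xor e) | b) | d) & ~(~((c xor e) | b) & d)   [expand xor]
⇔ (~(((c | e) & ~(c & e)) | b) | d) & ~(~((c xor e) | b) & d)   [expand xor]
⇔ (~(((c | e) & ~(c & e)) | b) | d) & ~(~(((c | e) & ~(c & e)) | b) & d)   [expand xor]
⇔ ((~((c | e) & ~(c & e)) & ~b) | d) & ~(~(((c | e) & ~(c & e)) | b) & d)   [De Morgan]
⇔ (((~(c | e) | ~~(c & e)) & ~b) | d) & ~(~(((c | e) & ~(c & e)) | b) & d)   [De Morgan]
⇔ ((((~c & ~e) | ~~(c & e)) & ~b) | d) & ~(~(((c | e) & ~(c & e)) | b) & d)   [De Morgan]
⇔ ((((~c & ~e) | (c & e)) & ~b) | d) & ~(~(((c | e) & ~(c & e)) | b) & d)   [double negation]
⇔ ((((~c & ~e) | (c & e)) & ~b) | d) & (~~(((c | e) & ~(c & e)) | b) | ~d)   [De Morgan]
⇔ ((((~c & ~e) | (c & e)) & ~b) | d) & (((c | e) & ~(c & e)) | b | ~d)   [double negation]
⇔ ((((~c & ~e) | (c & e)) & ~b) | d) & (((c | e) & (~c | ~e)) | b | ~d)   [De Morgan]
⇔ (~c | c | d) & (~c | e | d) & (~e | c | d) & (~e | e | d) & (~b | d) & (c | e | b | ~d) & (~c | ~e | b | ~d)   [distribute | over &]
⇔ (~c | e | d) & (~e | c | d) & (~b | d) & (c | e | b | ~d) & (~c | ~e | b | ~d)   [simplify]

(~c | e | d) & (~e | c | d) & (~b | d) & (c | e | b | ~d) & (~c | ~e | b | ~d)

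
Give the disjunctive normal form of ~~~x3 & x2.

~x3 & x2

~~~x3 & x2
= ~x3 & x2   (double negation)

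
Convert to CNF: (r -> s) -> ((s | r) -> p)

(r -> s) -> ((s | r) -> p)
≡ ~(r -> s) | ((s | r) -> p)   — eliminate ->
≡ ~(~r | s) | ((s | r) -> p)   — eliminate ->
≡ ~(~r | s) | ~(s | r) | p   — eliminate ->
≡ (~~r & ~s) | ~(s | r) | p   — De Morgan
≡ (r & ~s) | ~(s | r) | p   — double negation
≡ (r & ~s) | (~s & ~r) | p   — De Morgan
≡ (r | ~s | p) & (r | ~r | p) & (~s | ~s | p) & (~s | ~r | p)   — distribute | over &
≡ ~s | p   — simplify

~s | p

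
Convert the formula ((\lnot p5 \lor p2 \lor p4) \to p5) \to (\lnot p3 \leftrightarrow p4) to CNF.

(\lnot p5 \lor p3 \lor p4) \land (\lnot p5 \lor \lnot p4 \lor \lnot p3)

((\lnot p5 \lor p2 \lor p4) \to p5) \to (\lnot p3 \leftrightarrow p4)
≡ \lnot ((\lnot p5 \lor p2 \lor p4) \to p5) \lor (\lnot p3 \leftrightarrow p4)   [eliminate \to]
≡ \lnot (\lnot (\lnot p5 \lor p2 \lor p4) \lor p5) \lor (\lnot p3 \leftrightarrow p4)   [eliminate \to]
≡ \lnot (\lnot (\lnot p5 \lor p2 \lor p4) \lor p5) \lor ((\lnot p3 \to p4) \land (p4 \to \lnot p3))   [eliminate \leftrightarrow]
≡ \lnot (\lnot (\lnot p5 \lor p2 \lor p4) \lor p5) \lor ((\lnot \lnot p3 \lor p4) \land (p4 \to \lnot p3))   [eliminate \to]
≡ \lnot (\lnot (\lnot p5 \lor p2 \lor p4) \lor p5) \lor ((\lnot \lnot p3 \lor p4) \land (\lnot p4 \lor \lnot p3))   [eliminate \to]
≡ (\lnot \lnot (\lnot p5 \lor p2 \lor p4) \land \lnot p5) \lor ((\lnot \lnot p3 \lor p4) \land (\lnot p4 \lor \lnot p3))   [De Morgan]
≡ ((\lnot p5 \lor p2 \lor p4) \land \lnot p5) \lor ((\lnot \lnot p3 \lor p4) \land (\lnot p4 \lor \lnot p3))   [double negation]
≡ ((\lnot p5 \lor p2 \lor p4) \land \lnot p5) \lor ((p3 \lor p4) \land (\lnot p4 \lor \lnot p3))   [double negation]
≡ (\lnot p5 \lor p2 \lor p4 \lor p3 \lor p4) \land (\lnot p5 \lor p2 \lor p4 \lor \lnot p4 \lor \lnot p3) \land (\lnot p5 \lor p3 \lor p4) \land (\lnot p5 \lor \lnot p4 \lor \lnot p3)   [distribute \lor over \land]
≡ (\lnot p5 \lor p3 \lor p4) \land (\lnot p5 \lor \lnot p4 \lor \lnot p3)   [simplify]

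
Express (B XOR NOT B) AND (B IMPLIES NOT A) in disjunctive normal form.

(B AND NOT A) OR NOT B

(B XOR NOT B) AND (B IMPLIES NOT A)
⇔ ((B AND NOT NOT B) OR (NOT B AND NOT B)) AND (B IMPLIES NOT A)   (expand XOR)
⇔ ((B AND NOT NOT B) OR (NOT B AND NOT B)) AND (NOT B OR NOT A)   (eliminate IMPLIES)
⇔ ((B AND B) OR (NOT B AND NOT B)) AND (NOT B OR NOT A)   (double negation)
⇔ (B AND B AND NOT B) OR (B AND B AND NOT A) OR (NOT B AND NOT B AND NOT B) OR (NOT B AND NOT B AND NOT A)   (distribute AND over OR)
⇔ (B AND NOT A) OR NOT B   (simplify)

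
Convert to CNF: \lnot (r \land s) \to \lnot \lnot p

(r \lor p) \land (s \lor p)

\lnot (r \land s) \to \lnot \lnot p
⇔ \lnot \lnot (r \land s) \lor \lnot \lnot p   [eliminate \to]
⇔ (r \land s) \lor \lnot \lnot p   [double negation]
⇔ (r \land s) \lor p   [double negation]
⇔ (r \lor p) \land (s \lor p)   [distribute \lor over \land]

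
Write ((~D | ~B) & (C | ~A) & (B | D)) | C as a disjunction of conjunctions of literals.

((~D | ~B) & (C | ~A) & (B | D)) | C
⇔ (~D & C & B) | (~D & C & D) | (~D & ~A & B) | (~D & ~A & D) | (~B & C & B) | (~B & C & D) | (~B & ~A & B) | (~B & ~A & D) | C   [distribute & over |]
⇔ (~D & ~A & B) | (~B & ~A & D) | C   [simplify]

(~D & ~A & B) | (~B & ~A & D) | C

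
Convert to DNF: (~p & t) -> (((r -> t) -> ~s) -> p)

(~p & t) -> (((r -> t) -> ~s) -> p)
= ~(~p & t) | (((r -> t) -> ~s) -> p)   [eliminate ->]
= ~(~p & t) | ~((r -> t) -> ~s) | p   [eliminate ->]
= ~(~p & t) | ~(~(r -> t) | ~s) | p   [eliminate ->]
= ~(~p & t) | ~(~(~r | t) | ~s) | p   [eliminate ->]
= ~~p | ~t | ~(~(~r | t) | ~s) | p   [De Morgan]
= p | ~t | ~(~(~r | t) | ~s) | p   [double negation]
= p | ~t | (~~(~r | t) & ~~s) | p   [De Morgan]
= p | ~t | ((~r | t) & ~~s) | p   [double negation]
= p | ~t | ((~r | t) & s) | p   [double negation]
= p | ~t | (~r & s) | (t & s) | p   [distribute & over |]
= p | ~t | (~r & s) | (t & s)   [simplify]

p | ~t | (~r & s) | (t & s)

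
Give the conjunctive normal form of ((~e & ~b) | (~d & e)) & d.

((~e & ~b) | (~d & e)) & d
≡ (~e | ~d) & (~e | e) & (~b | ~d) & (~b | e) & d   — distribute | over &
≡ (~e | ~d) & (~b | ~d) & (~b | e) & d   — simplify

(~e | ~d) & (~b | ~d) & (~b | e) & d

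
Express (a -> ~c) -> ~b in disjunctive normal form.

(a -> ~c) -> ~b
≡ ~(a -> ~c) | ~b   [eliminate ->]
≡ ~(~a | ~c) | ~b   [eliminate ->]
≡ (~~a & ~~c) | ~b   [De Morgan]
≡ (a & ~~c) | ~b   [double negation]
≡ (a & c) | ~b   [double negation]

(a & c) | ~b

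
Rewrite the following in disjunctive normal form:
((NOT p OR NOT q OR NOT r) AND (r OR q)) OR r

(NOT p AND q) OR (NOT r AND q) OR r

((NOT p OR NOT q OR NOT r) AND (r OR q)) OR r
≡ (NOT p AND r) OR (NOT p AND q) OR (NOT q AND r) OR (NOT q AND q) OR (NOT r AND r) OR (NOT r AND q) OR r   — distribute AND over OR
≡ (NOT p AND q) OR (NOT r AND q) OR r   — simplify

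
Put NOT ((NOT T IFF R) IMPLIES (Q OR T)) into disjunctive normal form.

R AND NOT T AND NOT Q

NOT ((NOT T IFF R) IMPLIES (Q OR T))
≡ NOT (NOT (NOT T IFF R) OR Q OR T)   [eliminate IMPLIES]
≡ NOT (NOT ((NOT T IMPLIES R) AND (R IMPLIES NOT T)) OR Q OR T)   [eliminate IFF]
≡ NOT (NOT ((NOT NOT T OR R) AND (R IMPLIES NOT T)) OR Q OR T)   [eliminate IMPLIES]
≡ NOT (NOT ((NOT NOT T OR R) AND (NOT R OR NOT T)) OR Q OR T)   [eliminate IMPLIES]
≡ NOT NOT ((NOT NOT T OR R) AND (NOT R OR NOT T)) AND NOT Q AND NOT T   [De Morgan]
≡ (NOT NOT T OR R) AND (NOT R OR NOT T) AND NOT Q AND NOT T   [double negation]
≡ (T OR R) AND (NOT R OR NOT T) AND NOT Q AND NOT T   [double negation]
≡ (T AND NOT R AND NOT Q AND NOT T) OR (T AND NOT T AND NOT Q AND NOT T) OR (R AND NOT R AND NOT Q AND NOT T) OR (R AND NOT T AND NOT Q AND NOT T)   [distribute AND over OR]
≡ R AND NOT T AND NOT Q   [simplify]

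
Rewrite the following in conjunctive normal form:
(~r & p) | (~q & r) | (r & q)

p | r

(~r & p) | (~q & r) | (r & q)
≡ (~r | ~q | r) & (~r | ~q | q) & (~r | r | r) & (~r | r | q) & (p | ~q | r) & (p | ~q | q) & (p | r | r) & (p | r | q)   — distribute | over &
≡ p | r   — simplify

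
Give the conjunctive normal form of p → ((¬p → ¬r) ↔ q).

p → ((¬p → ¬r) ↔ q)
≡ ¬p ∨ ((¬p → ¬r) ↔ q)   [eliminate →]
≡ ¬p ∨ (((¬p → ¬r) → q) ∧ (q → (¬p → ¬r)))   [eliminate ↔]
≡ ¬p ∨ ((¬(¬p → ¬r) ∨ q) ∧ (q → (¬p → ¬r)))   [eliminate →]
≡ ¬p ∨ ((¬(¬¬p ∨ ¬r) ∨ q) ∧ (q → (¬p → ¬r)))   [eliminate →]
≡ ¬p ∨ ((¬(¬¬p ∨ ¬r) ∨ q) ∧ (¬q ∨ (¬p → ¬r)))   [eliminate →]
≡ ¬p ∨ ((¬(¬¬p ∨ ¬r) ∨ q) ∧ (¬q ∨ ¬¬p ∨ ¬r))   [eliminate →]
≡ ¬p ∨ (((¬¬¬p ∧ ¬¬r) ∨ q) ∧ (¬q ∨ ¬¬p ∨ ¬r))   [De Morgan]
≡ ¬p ∨ (((¬p ∧ ¬¬r) ∨ q) ∧ (¬q ∨ ¬¬p ∨ ¬r))   [double negation]
≡ ¬p ∨ (((¬p ∧ r) ∨ q) ∧ (¬q ∨ ¬¬p ∨ ¬r))   [double negation]
≡ ¬p ∨ (((¬p ∧ r) ∨ q) ∧ (¬q ∨ p ∨ ¬r))   [double negation]
≡ (¬p ∨ ¬p ∨ q) ∧ (¬p ∨ r ∨ q) ∧ (¬p ∨ ¬q ∨ p ∨ ¬r)   [distribute ∨ over ∧]
≡ ¬p ∨ q   [simplify]

¬p ∨ q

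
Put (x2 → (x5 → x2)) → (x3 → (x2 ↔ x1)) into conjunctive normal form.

(x2 → (x5 → x2)) → (x3 → (x2 ↔ x1))
= ¬(x2 → (x5 → x2)) ∨ (x3 → (x2 ↔ x1))   — eliminate →
= ¬(¬x2 ∨ (x5 → x2)) ∨ (x3 → (x2 ↔ x1))   — eliminate →
= ¬(¬x2 ∨ ¬x5 ∨ x2) ∨ (x3 → (x2 ↔ x1))   — eliminate →
= ¬(¬x2 ∨ ¬x5 ∨ x2) ∨ ¬x3 ∨ (x2 ↔ x1)   — eliminate →
= ¬(¬x2 ∨ ¬x5 ∨ x2) ∨ ¬x3 ∨ ((x2 → x1) ∧ (x1 → x2))   — eliminate ↔
= ¬(¬x2 ∨ ¬x5 ∨ x2) ∨ ¬x3 ∨ ((¬x2 ∨ x1) ∧ (x1 → x2))   — eliminate →
= ¬(¬x2 ∨ ¬x5 ∨ x2) ∨ ¬x3 ∨ ((¬x2 ∨ x1) ∧ (¬x1 ∨ x2))   — eliminate →
= (¬¬x2 ∧ ¬¬x5 ∧ ¬x2) ∨ ¬x3 ∨ ((¬x2 ∨ x1) ∧ (¬x1 ∨ x2))   — De Morgan
= (x2 ∧ ¬¬x5 ∧ ¬x2) ∨ ¬x3 ∨ ((¬x2 ∨ x1) ∧ (¬x1 ∨ x2))   — double negation
= (x2 ∧ x5 ∧ ¬x2) ∨ ¬x3 ∨ ((¬x2 ∨ x1) ∧ (¬x1 ∨ x2))   — double negation
= (x2 ∨ ¬x3 ∨ ¬x2 ∨ x1) ∧ (x2 ∨ ¬x3 ∨ ¬x1 ∨ x2) ∧ (x5 ∨ ¬x3 ∨ ¬x2 ∨ x1) ∧ (x5 ∨ ¬x3 ∨ ¬x1 ∨ x2) ∧ (¬x2 ∨ ¬x3 ∨ ¬x2 ∨ x1) ∧ (¬x2 ∨ ¬x3 ∨ ¬x1 ∨ x2)   — distribute ∨ over ∧
= (x2 ∨ ¬x3 ∨ ¬x1) ∧ (¬x2 ∨ ¬x3 ∨ x1)   — simplify

(x2 ∨ ¬x3 ∨ ¬x1) ∧ (¬x2 ∨ ¬x3 ∨ x1)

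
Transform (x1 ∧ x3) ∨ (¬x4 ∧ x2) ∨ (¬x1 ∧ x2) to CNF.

(x1 ∧ x3) ∨ (¬x4 ∧ x2) ∨ (¬x1 ∧ x2)
⇔ (x1 ∨ ¬x4 ∨ ¬x1) ∧ (x1 ∨ ¬x4 ∨ x2) ∧ (x1 ∨ x2 ∨ ¬x1) ∧ (x1 ∨ x2 ∨ x2) ∧ (x3 ∨ ¬x4 ∨ ¬x1) ∧ (x3 ∨ ¬x4 ∨ x2) ∧ (x3 ∨ x2 ∨ ¬x1) ∧ (x3 ∨ x2 ∨ x2)   [distribute ∨ over ∧]
⇔ (x1 ∨ x2) ∧ (x3 ∨ ¬x4 ∨ ¬x1) ∧ (x3 ∨ x2)   [simplify]

(x1 ∨ x2) ∧ (x3 ∨ ¬x4 ∨ ¬x1) ∧ (x3 ∨ x2)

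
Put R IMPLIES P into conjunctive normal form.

NOT R OR P

R IMPLIES P
≡ NOT R OR P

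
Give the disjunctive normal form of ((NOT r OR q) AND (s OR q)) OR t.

(NOT r AND s) OR q OR t

((NOT r OR q) AND (s OR q)) OR t
⇔ (NOT r AND s) OR (NOT r AND q) OR (q AND s) OR (q AND q) OR t   [distribute AND over OR]
⇔ (NOT r AND s) OR q OR t   [simplify]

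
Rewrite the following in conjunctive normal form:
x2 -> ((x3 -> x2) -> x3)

~x2 | x3

x2 -> ((x3 -> x2) -> x3)
≡ ~x2 | ((x3 -> x2) -> x3)   [eliminate ->]
≡ ~x2 | ~(x3 -> x2) | x3   [eliminate ->]
≡ ~x2 | ~(~x3 | x2) | x3   [eliminate ->]
≡ ~x2 | (~~x3 & ~x2) | x3   [De Morgan]
≡ ~x2 | (x3 & ~x2) | x3   [double negation]
≡ (~x2 | x3 | x3) & (~x2 | ~x2 | x3)   [distribute | over &]
≡ ~x2 | x3   [simplify]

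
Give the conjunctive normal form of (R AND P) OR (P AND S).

(R AND P) OR (P AND S)
≡ (R OR P) AND (R OR S) AND (P OR P) AND (P OR S)   [distribute OR over AND]
≡ (R OR S) AND P   [simplify]

(R OR S) AND P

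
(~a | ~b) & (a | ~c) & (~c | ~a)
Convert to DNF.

(~a & ~c) | (~b & ~c)

(~a | ~b) & (a | ~c) & (~c | ~a)
= (~a & a & ~c) | (~a & a & ~a) | (~a & ~c & ~c) | (~a & ~c & ~a) | (~b & a & ~c) | (~b & a & ~a) | (~b & ~c & ~c) | (~b & ~c & ~a)   (distribute & over |)
= (~a & ~c) | (~b & ~c)   (simplify)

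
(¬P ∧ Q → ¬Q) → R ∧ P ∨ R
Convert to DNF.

(¬P ∧ Q → ¬Q) → R ∧ P ∨ R
≡ ¬(¬P ∧ Q → ¬Q) ∨ R ∧ P ∨ R   — eliminate →
≡ ¬(¬(¬P ∧ Q) ∨ ¬Q) ∨ R ∧ P ∨ R   — eliminate →
≡ ¬¬(¬P ∧ Q) ∧ ¬¬Q ∨ R ∧ P ∨ R   — De Morgan
≡ ¬P ∧ Q ∧ ¬¬Q ∨ R ∧ P ∨ R   — double negation
≡ ¬P ∧ Q ∧ Q ∨ R ∧ P ∨ R   — double negation
≡ ¬P ∧ Q ∨ R   — simplify

¬P ∧ Q ∨ R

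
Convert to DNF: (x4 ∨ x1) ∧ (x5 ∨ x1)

(x4 ∨ x1) ∧ (x5 ∨ x1)
≡ (x4 ∧ x5) ∨ (x4 ∧ x1) ∨ (x1 ∧ x5) ∨ (x1 ∧ x1)   — distribute ∧ over ∨
≡ (x4 ∧ x5) ∨ x1   — simplify

(x4 ∧ x5) ∨ x1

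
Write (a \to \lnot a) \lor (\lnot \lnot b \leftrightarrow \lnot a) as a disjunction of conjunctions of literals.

\lnot a \lor (\lnot b \land a)

(a \to \lnot a) \lor (\lnot \lnot b \leftrightarrow \lnot a)
≡ \lnot a \lor \lnot a \lor (\lnot \lnot b \leftrightarrow \lnot a)   (eliminate \to)
≡ \lnot a \lor \lnot a \lor ((\lnot \lnot b \to \lnot a) \land (\lnot a \to \lnot \lnot b))   (eliminate \leftrightarrow)
≡ \lnot a \lor \lnot a \lor ((\lnot \lnot \lnot b \lor \lnot a) \land (\lnot a \to \lnot \lnot b))   (eliminate \to)
≡ \lnot a \lor \lnot a \lor ((\lnot \lnot \lnot b \lor \lnot a) \land (\lnot \lnot a \lor \lnot \lnot b))   (eliminate \to)
≡ \lnot a \lor \lnot a \lor ((\lnot b \lor \lnot a) \land (\lnot \lnot a \lor \lnot \lnot b))   (double negation)
≡ \lnot a \lor \lnot a \lor ((\lnot b \lor \lnot a) \land (a \lor \lnot \lnot b))   (double negation)
≡ \lnot a \lor \lnot a \lor ((\lnot b \lor \lnot a) \land (a \lor b))   (double negation)
≡ \lnot a \lor \lnot a \lor (\lnot b \land a) \lor (\lnot b \land b) \lor (\lnot a \land a) \lor (\lnot a \land b)   (distribute \land over \lor)
≡ \lnot a \lor (\lnot b \land a)   (simplify)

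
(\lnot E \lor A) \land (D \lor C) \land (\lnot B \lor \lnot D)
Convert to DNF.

(\lnot E \lor A) \land (D \lor C) \land (\lnot B \lor \lnot D)
= (\lnot E \land D \land \lnot B) \lor (\lnot E \land D \land \lnot D) \lor (\lnot E \land C \land \lnot B) \lor (\lnot E \land C \land \lnot D) \lor (A \land D \land \lnot B) \lor (A \land D \land \lnot D) \lor (A \land C \land \lnot B) \lor (A \land C \land \lnot D)   [distribute \land over \lor]
= (\lnot E \land D \land \lnot B) \lor (\lnot E \land C \land \lnot B) \lor (\lnot E \land C \land \lnot D) \lor (A \land D \land \lnot B) \lor (A \land C \land \lnot B) \lor (A \land C \land \lnot D)   [simplify]

(\lnot E \land D \land \lnot B) \lor (\lnot E \land C \land \lnot B) \lor (\lnot E \land C \land \lnot D) \lor (A \land D \land \lnot B) \lor (A \land C \land \lnot B) \lor (A \land C \land \lnot D)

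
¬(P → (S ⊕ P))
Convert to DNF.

P ∧ S

¬(P → (S ⊕ P))
≡ ¬(¬P ∨ (S ⊕ P))   — eliminate →
≡ ¬(¬P ∨ (S ∧ ¬P) ∨ (¬S ∧ P))   — expand ⊕
≡ ¬¬P ∧ ¬(S ∧ ¬P) ∧ ¬(¬S ∧ P)   — De Morgan
≡ P ∧ ¬(S ∧ ¬P) ∧ ¬(¬S ∧ P)   — double negation
≡ P ∧ (¬S ∨ ¬¬P) ∧ ¬(¬S ∧ P)   — De Morgan
≡ P ∧ (¬S ∨ P) ∧ ¬(¬S ∧ P)   — double negation
≡ P ∧ (¬S ∨ P) ∧ (¬¬S ∨ ¬P)   — De Morgan
≡ P ∧ (¬S ∨ P) ∧ (S ∨ ¬P)   — double negation
≡ (P ∧ ¬S ∧ S) ∨ (P ∧ ¬S ∧ ¬P) ∨ (P ∧ P ∧ S) ∨ (P ∧ P ∧ ¬P)   — distribute ∧ over ∨
≡ P ∧ S   — simplify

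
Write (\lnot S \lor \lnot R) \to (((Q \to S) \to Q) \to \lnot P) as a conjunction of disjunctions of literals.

(\lnot S \lor \lnot R) \to (((Q \to S) \to Q) \to \lnot P)
≡ \lnot (\lnot S \lor \lnot R) \lor (((Q \to S) \to Q) \to \lnot P)   [eliminate \to]
≡ \lnot (\lnot S \lor \lnot R) \lor \lnot ((Q \to S) \to Q) \lor \lnot P   [eliminate \to]
≡ \lnot (\lnot S \lor \lnot R) \lor \lnot (\lnot (Q \to S) \lor Q) \lor \lnot P   [eliminate \to]
≡ \lnot (\lnot S \lor \lnot R) \lor \lnot (\lnot (\lnot Q \lor S) \lor Q) \lor \lnot P   [eliminate \to]
≡ (\lnot \lnot S \land \lnot \lnot R) \lor \lnot (\lnot (\lnot Q \lor S) \lor Q) \lor \lnot P   [De Morgan]
≡ (S \land \lnot \lnot R) \lor \lnot (\lnot (\lnot Q \lor S) \lor Q) \lor \lnot P   [double negation]
≡ (S \land R) \lor \lnot (\lnot (\lnot Q \lor S) \lor Q) \lor \lnot P   [double negation]
≡ (S \land R) \lor (\lnot \lnot (\lnot Q \lor S) \land \lnot Q) \lor \lnot P   [De Morgan]
≡ (S \land R) \lor ((\lnot Q \lor S) \land \lnot Q) \lor \lnot P   [double negation]
≡ (S \lor \lnot Q \lor S \lor \lnot P) \land (S \lor \lnot Q \lor \lnot P) \land (R \lor \lnot Q \lor S \lor \lnot P) \land (R \lor \lnot Q \lor \lnot P)   [distribute \lor over \land]
≡ (S \lor \lnot Q \lor \lnot P) \land (R \lor \lnot Q \lor \lnot P)   [simplify]

(S \lor \lnot Q \lor \lnot P) \land (R \lor \lnot Q \lor \lnot P)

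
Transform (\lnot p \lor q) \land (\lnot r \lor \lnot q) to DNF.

(\lnot p \lor q) \land (\lnot r \lor \lnot q)
≡ \lnot p \land \lnot r \lor \lnot p \land \lnot q \lor q \land \lnot r \lor q \land \lnot q   [distribute \land over \lor]
≡ \lnot p \land \lnot r \lor \lnot p \land \lnot q \lor q \land \lnot r   [simplify]

\lnot p \land \lnot r \lor \lnot p \land \lnot q \lor q \land \lnot r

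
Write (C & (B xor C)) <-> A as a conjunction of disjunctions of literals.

(~C | B | A) & (~A | C) & (~A | ~B | ~C)

(C & (B xor C)) <-> A
≡ ((C & (B xor C)) -> A) & (A -> (C & (B xor C)))   [eliminate <->]
≡ (~(C & (B xor C)) | A) & (A -> (C & (B xor C)))   [eliminate ->]
≡ (~(C & (B | C) & ~(B & C)) | A) & (A -> (C & (B xor C)))   [expand xor]
≡ (~(C & (B | C) & ~(B & C)) | A) & (~A | (C & (B xor C)))   [eliminate ->]
≡ (~(C & (B | C) & ~(B & C)) | A) & (~A | (C & (B | C) & ~(B & C)))   [expand xor]
≡ (~C | ~(B | C) | ~~(B & C) | A) & (~A | (C & (B | C) & ~(B & C)))   [De Morgan]
≡ (~C | (~B & ~C) | ~~(B & C) | A) & (~A | (C & (B | C) & ~(B & C)))   [De Morgan]
≡ (~C | (~B & ~C) | (B & C) | A) & (~A | (C & (B | C) & ~(B & C)))   [double negation]
≡ (~C | (~B & ~C) | (B & C) | A) & (~A | (C & (B | C) & (~B | ~C)))   [De Morgan]
≡ (~C | ~B | B | A) & (~C | ~B | C | A) & (~C | ~C | B | A) & (~C | ~C | C | A) & (~A | C) & (~A | B | C) & (~A | ~B | ~C)   [distribute | over &]
≡ (~C | B | A) & (~A | C) & (~A | ~B | ~C)   [simplify]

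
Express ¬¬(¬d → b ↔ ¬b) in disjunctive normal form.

¬¬(¬d → b ↔ ¬b)
⇔ ¬¬(((¬d → b) → ¬b) ∧ (¬b → (¬d → b)))   [eliminate ↔]
⇔ ¬¬((¬(¬d → b) ∨ ¬b) ∧ (¬b → (¬d → b)))   [eliminate →]
⇔ ¬¬((¬(¬¬d ∨ b) ∨ ¬b) ∧ (¬b → (¬d → b)))   [eliminate →]
⇔ ¬¬((¬(¬¬d ∨ b) ∨ ¬b) ∧ (¬¬b ∨ (¬d → b)))   [eliminate →]
⇔ ¬¬((¬(¬¬d ∨ b) ∨ ¬b) ∧ (¬¬b ∨ ¬¬d ∨ b))   [eliminate →]
⇔ (¬(¬¬d ∨ b) ∨ ¬b) ∧ (¬¬b ∨ ¬¬d ∨ b)   [double negation]
⇔ (¬¬¬d ∧ ¬b ∨ ¬b) ∧ (¬¬b ∨ ¬¬d ∨ b)   [De Morgan]
⇔ (¬d ∧ ¬b ∨ ¬b) ∧ (¬¬b ∨ ¬¬d ∨ b)   [double negation]
⇔ (¬d ∧ ¬b ∨ ¬b) ∧ (b ∨ ¬¬d ∨ b)   [double negation]
⇔ (¬d ∧ ¬b ∨ ¬b) ∧ (b ∨ d ∨ b)   [double negation]
⇔ ¬d ∧ ¬b ∧ b ∨ ¬d ∧ ¬b ∧ d ∨ ¬d ∧ ¬b ∧ b ∨ ¬b ∧ b ∨ ¬b ∧ d ∨ ¬b ∧ b   [distribute ∧ over ∨]
⇔ ¬b ∧ d   [simplify]

¬b ∧ d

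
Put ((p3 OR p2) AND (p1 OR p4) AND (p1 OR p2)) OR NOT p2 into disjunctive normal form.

(p3 AND p1) OR (p2 AND p1) OR (p2 AND p4) OR NOT p2

((p3 OR p2) AND (p1 OR p4) AND (p1 OR p2)) OR NOT p2
= (p3 AND p1 AND p1) OR (p3 AND p1 AND p2) OR (p3 AND p4 AND p1) OR (p3 AND p4 AND p2) OR (p2 AND p1 AND p1) OR (p2 AND p1 AND p2) OR (p2 AND p4 AND p1) OR (p2 AND p4 AND p2) OR NOT p2   (distribute AND over OR)
= (p3 AND p1) OR (p2 AND p1) OR (p2 AND p4) OR NOT p2   (simplify)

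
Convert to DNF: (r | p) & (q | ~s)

(r & q) | (r & ~s) | (p & q) | (p & ~s)

(r | p) & (q | ~s)
⇔ (r & q) | (r & ~s) | (p & q) | (p & ~s)   — distribute & over |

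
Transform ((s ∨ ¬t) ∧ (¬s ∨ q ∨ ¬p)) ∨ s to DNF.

((s ∨ ¬t) ∧ (¬s ∨ q ∨ ¬p)) ∨ s
≡ (s ∧ ¬s) ∨ (s ∧ q) ∨ (s ∧ ¬p) ∨ (¬t ∧ ¬s) ∨ (¬t ∧ q) ∨ (¬t ∧ ¬p) ∨ s   [distribute ∧ over ∨]
≡ (¬t ∧ ¬s) ∨ (¬t ∧ q) ∨ (¬t ∧ ¬p) ∨ s   [simplify]

(¬t ∧ ¬s) ∨ (¬t ∧ q) ∨ (¬t ∧ ¬p) ∨ s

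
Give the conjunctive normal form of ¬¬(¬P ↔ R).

(P ∨ R) ∧ (¬R ∨ ¬P)

¬¬(¬P ↔ R)
≡ ¬¬((¬P → R) ∧ (R → ¬P))   [eliminate ↔]
≡ ¬¬((¬¬P ∨ R) ∧ (R → ¬P))   [eliminate →]
≡ ¬¬((¬¬P ∨ R) ∧ (¬R ∨ ¬P))   [eliminate →]
≡ (¬¬P ∨ R) ∧ (¬R ∨ ¬P)   [double negation]
≡ (P ∨ R) ∧ (¬R ∨ ¬P)   [double negation]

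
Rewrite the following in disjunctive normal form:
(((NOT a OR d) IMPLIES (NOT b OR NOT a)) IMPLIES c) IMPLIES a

(NOT b AND NOT c) OR (NOT a AND NOT c) OR a

(((NOT a OR d) IMPLIES (NOT b OR NOT a)) IMPLIES c) IMPLIES a
≡ NOT (((NOT a OR d) IMPLIES (NOT b OR NOT a)) IMPLIES c) OR a   — eliminate IMPLIES
≡ NOT (NOT ((NOT a OR d) IMPLIES (NOT b OR NOT a)) OR c) OR a   — eliminate IMPLIES
≡ NOT (NOT (NOT (NOT a OR d) OR NOT b OR NOT a) OR c) OR a   — eliminate IMPLIES
≡ (NOT NOT (NOT (NOT a OR d) OR NOT b OR NOT a) AND NOT c) OR a   — De Morgan
≡ ((NOT (NOT a OR d) OR NOT b OR NOT a) AND NOT c) OR a   — double negation
≡ (((NOT NOT a AND NOT d) OR NOT b OR NOT a) AND NOT c) OR a   — De Morgan
≡ (((a AND NOT d) OR NOT b OR NOT a) AND NOT c) OR a   — double negation
≡ (a AND NOT d AND NOT c) OR (NOT b AND NOT c) OR (NOT a AND NOT c) OR a   — distribute AND over OR
≡ (NOT b AND NOT c) OR (NOT a AND NOT c) OR a   — simplify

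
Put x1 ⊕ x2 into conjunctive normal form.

x1 ⊕ x2
≡ (x1 ∨ x2) ∧ ¬(x1 ∧ x2)   [expand ⊕]
≡ (x1 ∨ x2) ∧ (¬x1 ∨ ¬x2)   [De Morgan]

(x1 ∨ x2) ∧ (¬x1 ∨ ¬x2)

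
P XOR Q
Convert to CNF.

(P OR Q) AND (NOT P OR NOT Q)

P XOR Q
≡ (P OR Q) AND NOT (P AND Q)   [expand XOR]
≡ (P OR Q) AND (NOT P OR NOT Q)   [De Morgan]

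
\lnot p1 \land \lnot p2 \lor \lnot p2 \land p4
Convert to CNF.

(\lnot p1 \lor p4) \land \lnot p2

\lnot p1 \land \lnot p2 \lor \lnot p2 \land p4
= (\lnot p1 \lor \lnot p2) \land (\lnot p1 \lor p4) \land (\lnot p2 \lor \lnot p2) \land (\lnot p2 \lor p4)   [distribute \lor over \land]
= (\lnot p1 \lor p4) \land \lnot p2   [simplify]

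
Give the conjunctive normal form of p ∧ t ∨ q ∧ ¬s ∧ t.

p ∧ t ∨ q ∧ ¬s ∧ t
⇔ (p ∨ q) ∧ (p ∨ ¬s) ∧ (p ∨ t) ∧ (t ∨ q) ∧ (t ∨ ¬s) ∧ (t ∨ t)   — distribute ∨ over ∧
⇔ (p ∨ q) ∧ (p ∨ ¬s) ∧ t   — simplify

(p ∨ q) ∧ (p ∨ ¬s) ∧ t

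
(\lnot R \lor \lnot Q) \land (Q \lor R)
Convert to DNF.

(\lnot R \land Q) \lor (\lnot Q \land R)

(\lnot R \lor \lnot Q) \land (Q \lor R)
⇔ (\lnot R \land Q) \lor (\lnot R \land R) \lor (\lnot Q \land Q) \lor (\lnot Q \land R)   [distribute \land over \lor]
⇔ (\lnot R \land Q) \lor (\lnot Q \land R)   [simplify]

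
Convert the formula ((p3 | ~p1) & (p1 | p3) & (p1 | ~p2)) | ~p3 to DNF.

(p3 & p1) | (p3 & ~p2) | ~p3

((p3 | ~p1) & (p1 | p3) & (p1 | ~p2)) | ~p3
≡ (p3 & p1 & p1) | (p3 & p1 & ~p2) | (p3 & p3 & p1) | (p3 & p3 & ~p2) | (~p1 & p1 & p1) | (~p1 & p1 & ~p2) | (~p1 & p3 & p1) | (~p1 & p3 & ~p2) | ~p3
≡ (p3 & p1) | (p3 & ~p2) | ~p3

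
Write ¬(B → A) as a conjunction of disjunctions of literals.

B ∧ ¬A

¬(B → A)
⇔ ¬(¬B ∨ A)   (eliminate →)
⇔ ¬¬B ∧ ¬A   (De Morgan)
⇔ B ∧ ¬A   (double negation)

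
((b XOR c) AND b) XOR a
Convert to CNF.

(NOT b OR NOT c OR a) AND (b OR a) AND (NOT b OR c OR NOT a)

((b XOR c) AND b) XOR a
= (((b XOR c) AND b) OR a) AND NOT ((b XOR c) AND b AND a)   — expand XOR
= (((b OR c) AND NOT (b AND c) AND b) OR a) AND NOT ((b XOR c) AND b AND a)   — expand XOR
= (((b OR c) AND NOT (b AND c) AND b) OR a) AND NOT ((b OR c) AND NOT (b AND c) AND b AND a)   — expand XOR
= (((b OR c) AND (NOT b OR NOT c) AND b) OR a) AND NOT ((b OR c) AND NOT (b AND c) AND b AND a)   — De Morgan
= (((b OR c) AND (NOT b OR NOT c) AND b) OR a) AND (NOT (b OR c) OR NOT NOT (b AND c) OR NOT b OR NOT a)   — De Morgan
= (((b OR c) AND (NOT b OR NOT c) AND b) OR a) AND ((NOT b AND NOT c) OR NOT NOT (b AND c) OR NOT b OR NOT a)   — De Morgan
= (((b OR c) AND (NOT b OR NOT c) AND b) OR a) AND ((NOT b AND NOT c) OR (b AND c) OR NOT b OR NOT a)   — double negation
= (b OR c OR a) AND (NOT b OR NOT c OR a) AND (b OR a) AND (NOT b OR b OR NOT b OR NOT a) AND (NOT b OR c OR NOT b OR NOT a) AND (NOT c OR b OR NOT b OR NOT a) AND (NOT c OR c OR NOT b OR NOT a)   — distribute OR over AND
= (NOT b OR NOT c OR a) AND (b OR a) AND (NOT b OR c OR NOT a)   — simplify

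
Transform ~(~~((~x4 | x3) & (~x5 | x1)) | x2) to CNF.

(x4 | x5) & (x4 | ~x1) & (~x3 | x5) & (~x3 | ~x1) & ~x2

~(~~((~x4 | x3) & (~x5 | x1)) | x2)
≡ ~~~((~x4 | x3) & (~x5 | x1)) & ~x2   [De Morgan]
≡ ~((~x4 | x3) & (~x5 | x1)) & ~x2   [double negation]
≡ (~(~x4 | x3) | ~(~x5 | x1)) & ~x2   [De Morgan]
≡ ((~~x4 & ~x3) | ~(~x5 | x1)) & ~x2   [De Morgan]
≡ ((x4 & ~x3) | ~(~x5 | x1)) & ~x2   [double negation]
≡ ((x4 & ~x3) | (~~x5 & ~x1)) & ~x2   [De Morgan]
≡ ((x4 & ~x3) | (x5 & ~x1)) & ~x2   [double negation]
≡ (x4 | x5) & (x4 | ~x1) & (~x3 | x5) & (~x3 | ~x1) & ~x2   [distribute | over &]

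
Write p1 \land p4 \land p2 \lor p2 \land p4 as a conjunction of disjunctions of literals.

p1 \land p4 \land p2 \lor p2 \land p4
⇔ (p1 \lor p2) \land (p1 \lor p4) \land (p4 \lor p2) \land (p4 \lor p4) \land (p2 \lor p2) \land (p2 \lor p4)
⇔ p4 \land p2

p4 \land p2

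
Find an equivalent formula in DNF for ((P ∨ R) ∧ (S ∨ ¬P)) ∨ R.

(P ∧ S) ∨ R

((P ∨ R) ∧ (S ∨ ¬P)) ∨ R
⇔ (P ∧ S) ∨ (P ∧ ¬P) ∨ (R ∧ S) ∨ (R ∧ ¬P) ∨ R   [distribute ∧ over ∨]
⇔ (P ∧ S) ∨ R   [simplify]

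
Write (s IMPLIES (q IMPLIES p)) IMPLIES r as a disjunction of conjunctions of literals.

(s IMPLIES (q IMPLIES p)) IMPLIES r
⇔ NOT (s IMPLIES (q IMPLIES p)) OR r   [eliminate IMPLIES]
⇔ NOT (NOT s OR (q IMPLIES p)) OR r   [eliminate IMPLIES]
⇔ NOT (NOT s OR NOT q OR p) OR r   [eliminate IMPLIES]
⇔ (NOT NOT s AND NOT NOT q AND NOT p) OR r   [De Morgan]
⇔ (s AND NOT NOT q AND NOT p) OR r   [double negation]
⇔ (s AND q AND NOT p) OR r   [double negation]

(s AND q AND NOT p) OR r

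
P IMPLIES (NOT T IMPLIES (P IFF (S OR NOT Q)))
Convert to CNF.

P IMPLIES (NOT T IMPLIES (P IFF (S OR NOT Q)))
= NOT P OR (NOT T IMPLIES (P IFF (S OR NOT Q)))   [eliminate IMPLIES]
= NOT P OR NOT NOT T OR (P IFF (S OR NOT Q))   [eliminate IMPLIES]
= NOT P OR NOT NOT T OR ((P IMPLIES (S OR NOT Q)) AND ((S OR NOT Q) IMPLIES P))   [eliminate IFF]
= NOT P OR NOT NOT T OR ((NOT P OR S OR NOT Q) AND ((S OR NOT Q) IMPLIES P))   [eliminate IMPLIES]
= NOT P OR NOT NOT T OR ((NOT P OR S OR NOT Q) AND (NOT (S OR NOT Q) OR P))   [eliminate IMPLIES]
= NOT P OR T OR ((NOT P OR S OR NOT Q) AND (NOT (S OR NOT Q) OR P))   [double negation]
= NOT P OR T OR ((NOT P OR S OR NOT Q) AND ((NOT S AND NOT NOT Q) OR P))   [De Morgan]
= NOT P OR T OR ((NOT P OR S OR NOT Q) AND ((NOT S AND Q) OR P))   [double negation]
= (NOT P OR T OR NOT P OR S OR NOT Q) AND (NOT P OR T OR NOT S OR P) AND (NOT P OR T OR Q OR P)   [distribute OR over AND]
= NOT P OR T OR S OR NOT Q   [simplify]

NOT P OR T OR S OR NOT Q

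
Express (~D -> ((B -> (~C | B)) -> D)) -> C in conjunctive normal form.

(~D -> ((B -> (~C | B)) -> D)) -> C
≡ ~(~D -> ((B -> (~C | B)) -> D)) | C   (eliminate ->)
≡ ~(~~D | ((B -> (~C | B)) -> D)) | C   (eliminate ->)
≡ ~(~~D | ~(B -> (~C | B)) | D) | C   (eliminate ->)
≡ ~(~~D | ~(~B | ~C | B) | D) | C   (eliminate ->)
≡ (~~~D & ~~(~B | ~C | B) & ~D) | C   (De Morgan)
≡ (~D & ~~(~B | ~C | B) & ~D) | C   (double negation)
≡ (~D & (~B | ~C | B) & ~D) | C   (double negation)
≡ (~D | C) & (~B | ~C | B | C) & (~D | C)   (distribute | over &)
≡ ~D | C   (simplify)

~D | C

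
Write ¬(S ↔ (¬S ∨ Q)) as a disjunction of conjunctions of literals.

(S ∧ ¬Q) ∨ ¬S

¬(S ↔ (¬S ∨ Q))
≡ ¬((S → (¬S ∨ Q)) ∧ ((¬S ∨ Q) → S))   (eliminate ↔)
≡ ¬((¬S ∨ ¬S ∨ Q) ∧ ((¬S ∨ Q) → S))   (eliminate →)
≡ ¬((¬S ∨ ¬S ∨ Q) ∧ (¬(¬S ∨ Q) ∨ S))   (eliminate →)
≡ ¬(¬S ∨ ¬S ∨ Q) ∨ ¬(¬(¬S ∨ Q) ∨ S)   (De Morgan)
≡ (¬¬S ∧ ¬¬S ∧ ¬Q) ∨ ¬(¬(¬S ∨ Q) ∨ S)   (De Morgan)
≡ (S ∧ ¬¬S ∧ ¬Q) ∨ ¬(¬(¬S ∨ Q) ∨ S)   (double negation)
≡ (S ∧ S ∧ ¬Q) ∨ ¬(¬(¬S ∨ Q) ∨ S)   (double negation)
≡ (S ∧ S ∧ ¬Q) ∨ (¬¬(¬S ∨ Q) ∧ ¬S)   (De Morgan)
≡ (S ∧ S ∧ ¬Q) ∨ ((¬S ∨ Q) ∧ ¬S)   (double negation)
≡ (S ∧ S ∧ ¬Q) ∨ (¬S ∧ ¬S) ∨ (Q ∧ ¬S)   (distribute ∧ over ∨)
≡ (S ∧ ¬Q) ∨ ¬S   (simplify)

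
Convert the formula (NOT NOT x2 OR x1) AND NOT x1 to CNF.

(x2 OR x1) AND NOT x1

(NOT NOT x2 OR x1) AND NOT x1
≡ (x2 OR x1) AND NOT x1   [double negation]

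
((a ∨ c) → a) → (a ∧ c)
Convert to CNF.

((a ∨ c) → a) → (a ∧ c)
≡ ¬((a ∨ c) → a) ∨ (a ∧ c)
≡ ¬(¬(a ∨ c) ∨ a) ∨ (a ∧ c)
≡ (¬¬(a ∨ c) ∧ ¬a) ∨ (a ∧ c)
≡ ((a ∨ c) ∧ ¬a) ∨ (a ∧ c)
≡ (a ∨ c ∨ a) ∧ (a ∨ c ∨ c) ∧ (¬a ∨ a) ∧ (¬a ∨ c)
≡ (a ∨ c) ∧ (¬a ∨ c)

(a ∨ c) ∧ (¬a ∨ c)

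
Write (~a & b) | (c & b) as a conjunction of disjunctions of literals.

(~a | c) & b

(~a & b) | (c & b)
= (~a | c) & (~a | b) & (b | c) & (b | b)   [distribute | over &]
= (~a | c) & b   [simplify]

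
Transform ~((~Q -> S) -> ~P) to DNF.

(Q & P) | (S & P)

~((~Q -> S) -> ~P)
≡ ~(~(~Q -> S) | ~P)   — eliminate ->
≡ ~(~(~~Q | S) | ~P)   — eliminate ->
≡ ~~(~~Q | S) & ~~P   — De Morgan
≡ (~~Q | S) & ~~P   — double negation
≡ (Q | S) & ~~P   — double negation
≡ (Q | S) & P   — double negation
≡ (Q & P) | (S & P)   — distribute & over |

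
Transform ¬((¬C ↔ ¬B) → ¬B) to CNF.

(C ∨ ¬B) ∧ B

¬((¬C ↔ ¬B) → ¬B)
≡ ¬(¬(¬C ↔ ¬B) ∨ ¬B)
≡ ¬(¬((¬C → ¬B) ∧ (¬B → ¬C)) ∨ ¬B)
≡ ¬(¬((¬¬C ∨ ¬B) ∧ (¬B → ¬C)) ∨ ¬B)
≡ ¬(¬((¬¬C ∨ ¬B) ∧ (¬¬B ∨ ¬C)) ∨ ¬B)
≡ ¬¬((¬¬C ∨ ¬B) ∧ (¬¬B ∨ ¬C)) ∧ ¬¬B
≡ (¬¬C ∨ ¬B) ∧ (¬¬B ∨ ¬C) ∧ ¬¬B
≡ (C ∨ ¬B) ∧ (¬¬B ∨ ¬C) ∧ ¬¬B
≡ (C ∨ ¬B) ∧ (B ∨ ¬C) ∧ ¬¬B
≡ (C ∨ ¬B) ∧ (B ∨ ¬C) ∧ B
≡ (C ∨ ¬B) ∧ B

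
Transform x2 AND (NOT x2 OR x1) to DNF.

x2 AND (NOT x2 OR x1)
⇔ (x2 AND NOT x2) OR (x2 AND x1)   [distribute AND over OR]
⇔ x2 AND x1   [simplify]

x2 AND x1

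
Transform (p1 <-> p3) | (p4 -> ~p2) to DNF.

(p1 <-> p3) | (p4 -> ~p2)
= ((p1 -> p3) & (p3 -> p1)) | (p4 -> ~p2)   (eliminate <->)
= ((~p1 | p3) & (p3 -> p1)) | (p4 -> ~p2)   (eliminate ->)
= ((~p1 | p3) & (~p3 | p1)) | (p4 -> ~p2)   (eliminate ->)
= ((~p1 | p3) & (~p3 | p1)) | ~p4 | ~p2   (eliminate ->)
= (~p1 & ~p3) | (~p1 & p1) | (p3 & ~p3) | (p3 & p1) | ~p4 | ~p2   (distribute & over |)
= (~p1 & ~p3) | (p3 & p1) | ~p4 | ~p2   (simplify)

(~p1 & ~p3) | (p3 & p1) | ~p4 | ~p2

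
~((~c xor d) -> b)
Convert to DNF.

~((~c xor d) -> b)
≡ ~(~(~c xor d) | b)   — eliminate ->
≡ ~(~((~c & ~d) | (~~c & d)) | b)   — expand xor
≡ ~~((~c & ~d) | (~~c & d)) & ~b   — De Morgan
≡ ((~c & ~d) | (~~c & d)) & ~b   — double negation
≡ ((~c & ~d) | (c & d)) & ~b   — double negation
≡ (~c & ~d & ~b) | (c & d & ~b)   — distribute & over |

(~c & ~d & ~b) | (c & d & ~b)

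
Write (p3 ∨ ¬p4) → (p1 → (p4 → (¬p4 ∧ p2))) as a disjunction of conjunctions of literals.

(¬p3 ∧ p4) ∨ ¬p1 ∨ ¬p4

(p3 ∨ ¬p4) → (p1 → (p4 → (¬p4 ∧ p2)))
≡ ¬(p3 ∨ ¬p4) ∨ (p1 → (p4 → (¬p4 ∧ p2)))
≡ ¬(p3 ∨ ¬p4) ∨ ¬p1 ∨ (p4 → (¬p4 ∧ p2))
≡ ¬(p3 ∨ ¬p4) ∨ ¬p1 ∨ ¬p4 ∨ (¬p4 ∧ p2)
≡ (¬p3 ∧ ¬¬p4) ∨ ¬p1 ∨ ¬p4 ∨ (¬p4 ∧ p2)
≡ (¬p3 ∧ p4) ∨ ¬p1 ∨ ¬p4 ∨ (¬p4 ∧ p2)
≡ (¬p3 ∧ p4) ∨ ¬p1 ∨ ¬p4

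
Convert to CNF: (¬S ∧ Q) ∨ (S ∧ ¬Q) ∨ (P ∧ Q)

(¬S ∧ Q) ∨ (S ∧ ¬Q) ∨ (P ∧ Q)
⇔ (¬S ∨ S ∨ P) ∧ (¬S ∨ S ∨ Q) ∧ (¬S ∨ ¬Q ∨ P) ∧ (¬S ∨ ¬Q ∨ Q) ∧ (Q ∨ S ∨ P) ∧ (Q ∨ S ∨ Q) ∧ (Q ∨ ¬Q ∨ P) ∧ (Q ∨ ¬Q ∨ Q)   (distribute ∨ over ∧)
⇔ (¬S ∨ ¬Q ∨ P) ∧ (Q ∨ S)   (simplify)

(¬S ∨ ¬Q ∨ P) ∧ (Q ∨ S)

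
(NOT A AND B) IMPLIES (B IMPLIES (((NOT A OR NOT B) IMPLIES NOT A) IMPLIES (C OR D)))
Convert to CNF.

A OR NOT B OR C OR D

(NOT A AND B) IMPLIES (B IMPLIES (((NOT A OR NOT B) IMPLIES NOT A) IMPLIES (C OR D)))
= NOT (NOT A AND B) OR (B IMPLIES (((NOT A OR NOT B) IMPLIES NOT A) IMPLIES (C OR D)))   — eliminate IMPLIES
= NOT (NOT A AND B) OR NOT B OR (((NOT A OR NOT B) IMPLIES NOT A) IMPLIES (C OR D))   — eliminate IMPLIES
= NOT (NOT A AND B) OR NOT B OR NOT ((NOT A OR NOT B) IMPLIES NOT A) OR C OR D   — eliminate IMPLIES
= NOT (NOT A AND B) OR NOT B OR NOT (NOT (NOT A OR NOT B) OR NOT A) OR C OR D   — eliminate IMPLIES
= NOT NOT A OR NOT B OR NOT B OR NOT (NOT (NOT A OR NOT B) OR NOT A) OR C OR D   — De Morgan
= A OR NOT B OR NOT B OR NOT (NOT (NOT A OR NOT B) OR NOT A) OR C OR D   — double negation
= A OR NOT B OR NOT B OR (NOT NOT (NOT A OR NOT B) AND NOT NOT A) OR C OR D   — De Morgan
= A OR NOT B OR NOT B OR ((NOT A OR NOT B) AND NOT NOT A) OR C OR D   — double negation
= A OR NOT B OR NOT B OR ((NOT A OR NOT B) AND A) OR C OR D   — double negation
= (A OR NOT B OR NOT B OR NOT A OR NOT B OR C OR D) AND (A OR NOT B OR NOT B OR A OR C OR D)   — distribute OR over AND
= A OR NOT B OR C OR D   — simplify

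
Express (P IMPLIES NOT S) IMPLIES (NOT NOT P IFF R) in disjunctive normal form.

(P IMPLIES NOT S) IMPLIES (NOT NOT P IFF R)
⇔ NOT (P IMPLIES NOT S) OR (NOT NOT P IFF R)
⇔ NOT (NOT P OR NOT S) OR (NOT NOT P IFF R)
⇔ NOT (NOT P OR NOT S) OR ((NOT NOT P IMPLIES R) AND (R IMPLIES NOT NOT P))
⇔ NOT (NOT P OR NOT S) OR ((NOT NOT NOT P OR R) AND (R IMPLIES NOT NOT P))
⇔ NOT (NOT P OR NOT S) OR ((NOT NOT NOT P OR R) AND (NOT R OR NOT NOT P))
⇔ (NOT NOT P AND NOT NOT S) OR ((NOT NOT NOT P OR R) AND (NOT R OR NOT NOT P))
⇔ (P AND NOT NOT S) OR ((NOT NOT NOT P OR R) AND (NOT R OR NOT NOT P))
⇔ (P AND S) OR ((NOT NOT NOT P OR R) AND (NOT R OR NOT NOT P))
⇔ (P AND S) OR ((NOT P OR R) AND (NOT R OR NOT NOT P))
⇔ (P AND S) OR ((NOT P OR R) AND (NOT R OR P))
⇔ (P AND S) OR (NOT P AND NOT R) OR (NOT P AND P) OR (R AND NOT R) OR (R AND P)
⇔ (P AND S) OR (NOT P AND NOT R) OR (R AND P)

(P AND S) OR (NOT P AND NOT R) OR (R AND P)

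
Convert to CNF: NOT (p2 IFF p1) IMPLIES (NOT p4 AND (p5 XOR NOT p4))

NOT (p2 IFF p1) IMPLIES (NOT p4 AND (p5 XOR NOT p4))
≡ NOT NOT (p2 IFF p1) OR (NOT p4 AND (p5 XOR NOT p4))   — eliminate IMPLIES
≡ NOT NOT ((p2 IMPLIES p1) AND (p1 IMPLIES p2)) OR (NOT p4 AND (p5 XOR NOT p4))   — eliminate IFF
≡ NOT NOT ((NOT p2 OR p1) AND (p1 IMPLIES p2)) OR (NOT p4 AND (p5 XOR NOT p4))   — eliminate IMPLIES
≡ NOT NOT ((NOT p2 OR p1) AND (NOT p1 OR p2)) OR (NOT p4 AND (p5 XOR NOT p4))   — eliminate IMPLIES
≡ NOT NOT ((NOT p2 OR p1) AND (NOT p1 OR p2)) OR (NOT p4 AND (p5 OR NOT p4) AND NOT (p5 AND NOT p4))   — expand XOR
≡ ((NOT p2 OR p1) AND (NOT p1 OR p2)) OR (NOT p4 AND (p5 OR NOT p4) AND NOT (p5 AND NOT p4))   — double negation
≡ ((NOT p2 OR p1) AND (NOT p1 OR p2)) OR (NOT p4 AND (p5 OR NOT p4) AND (NOT p5 OR NOT NOT p4))   — De Morgan
≡ ((NOT p2 OR p1) AND (NOT p1 OR p2)) OR (NOT p4 AND (p5 OR NOT p4) AND (NOT p5 OR p4))   — double negation
≡ (NOT p2 OR p1 OR NOT p4) AND (NOT p2 OR p1 OR p5 OR NOT p4) AND (NOT p2 OR p1 OR NOT p5 OR p4) AND (NOT p1 OR p2 OR NOT p4) AND (NOT p1 OR p2 OR p5 OR NOT p4) AND (NOT p1 OR p2 OR NOT p5 OR p4)   — distribute OR over AND
≡ (NOT p2 OR p1 OR NOT p4) AND (NOT p2 OR p1 OR NOT p5 OR p4) AND (NOT p1 OR p2 OR NOT p4) AND (NOT p1 OR p2 OR NOT p5 OR p4)   — simplify

(NOT p2 OR p1 OR NOT p4) AND (NOT p2 OR p1 OR NOT p5 OR p4) AND (NOT p1 OR p2 OR NOT p4) AND (NOT p1 OR p2 OR NOT p5 OR p4)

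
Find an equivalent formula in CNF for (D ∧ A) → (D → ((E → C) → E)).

(D ∧ A) → (D → ((E → C) → E))
⇔ ¬(D ∧ A) ∨ (D → ((E → C) → E))   (eliminate →)
⇔ ¬(D ∧ A) ∨ ¬D ∨ ((E → C) → E)   (eliminate →)
⇔ ¬(D ∧ A) ∨ ¬D ∨ ¬(E → C) ∨ E   (eliminate →)
⇔ ¬(D ∧ A) ∨ ¬D ∨ ¬(¬E ∨ C) ∨ E   (eliminate →)
⇔ ¬D ∨ ¬A ∨ ¬D ∨ ¬(¬E ∨ C) ∨ E   (De Morgan)
⇔ ¬D ∨ ¬A ∨ ¬D ∨ (¬¬E ∧ ¬C) ∨ E   (De Morgan)
⇔ ¬D ∨ ¬A ∨ ¬D ∨ (E ∧ ¬C) ∨ E   (double negation)
⇔ (¬D ∨ ¬A ∨ ¬D ∨ E ∨ E) ∧ (¬D ∨ ¬A ∨ ¬D ∨ ¬C ∨ E)   (distribute ∨ over ∧)
⇔ ¬D ∨ ¬A ∨ E   (simplify)

¬D ∨ ¬A ∨ E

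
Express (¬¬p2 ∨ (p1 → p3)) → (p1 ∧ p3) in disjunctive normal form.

(¬¬p2 ∨ (p1 → p3)) → (p1 ∧ p3)
⇔ ¬(¬¬p2 ∨ (p1 → p3)) ∨ (p1 ∧ p3)   — eliminate →
⇔ ¬(¬¬p2 ∨ ¬p1 ∨ p3) ∨ (p1 ∧ p3)   — eliminate →
⇔ (¬¬¬p2 ∧ ¬¬p1 ∧ ¬p3) ∨ (p1 ∧ p3)   — De Morgan
⇔ (¬p2 ∧ ¬¬p1 ∧ ¬p3) ∨ (p1 ∧ p3)   — double negation
⇔ (¬p2 ∧ p1 ∧ ¬p3) ∨ (p1 ∧ p3)   — double negation

(¬p2 ∧ p1 ∧ ¬p3) ∨ (p1 ∧ p3)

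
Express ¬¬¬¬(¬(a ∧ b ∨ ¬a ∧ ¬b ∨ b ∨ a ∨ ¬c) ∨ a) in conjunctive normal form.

¬¬¬¬(¬(a ∧ b ∨ ¬a ∧ ¬b ∨ b ∨ a ∨ ¬c) ∨ a)
⇔ ¬¬(¬(a ∧ b ∨ ¬a ∧ ¬b ∨ b ∨ a ∨ ¬c) ∨ a)   (double negation)
⇔ ¬(a ∧ b ∨ ¬a ∧ ¬b ∨ b ∨ a ∨ ¬c) ∨ a   (double negation)
⇔ ¬(a ∧ b) ∧ ¬(¬a ∧ ¬b) ∧ ¬b ∧ ¬a ∧ ¬¬c ∨ a   (De Morgan)
⇔ (¬a ∨ ¬b) ∧ ¬(¬a ∧ ¬b) ∧ ¬b ∧ ¬a ∧ ¬¬c ∨ a   (De Morgan)
⇔ (¬a ∨ ¬b) ∧ (¬¬a ∨ ¬¬b) ∧ ¬b ∧ ¬a ∧ ¬¬c ∨ a   (De Morgan)
⇔ (¬a ∨ ¬b) ∧ (a ∨ ¬¬b) ∧ ¬b ∧ ¬a ∧ ¬¬c ∨ a   (double negation)
⇔ (¬a ∨ ¬b) ∧ (a ∨ b) ∧ ¬b ∧ ¬a ∧ ¬¬c ∨ a   (double negation)
⇔ (¬a ∨ ¬b) ∧ (a ∨ b) ∧ ¬b ∧ ¬a ∧ c ∨ a   (double negation)
⇔ (¬a ∨ ¬b ∨ a) ∧ (a ∨ b ∨ a) ∧ (¬b ∨ a) ∧ (¬a ∨ a) ∧ (c ∨ a)   (distribute ∨ over ∧)
⇔ (a ∨ b) ∧ (¬b ∨ a) ∧ (c ∨ a)   (simplify)

(a ∨ b) ∧ (¬b ∨ a) ∧ (c ∨ a)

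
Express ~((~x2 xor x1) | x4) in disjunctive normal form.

~((~x2 xor x1) | x4)
⇔ ~((~x2 & ~x1) | (~~x2 & x1) | x4)   [expand xor]
⇔ ~(~x2 & ~x1) & ~(~~x2 & x1) & ~x4   [De Morgan]
⇔ (~~x2 | ~~x1) & ~(~~x2 & x1) & ~x4   [De Morgan]
⇔ (x2 | ~~x1) & ~(~~x2 & x1) & ~x4   [double negation]
⇔ (x2 | x1) & ~(~~x2 & x1) & ~x4   [double negation]
⇔ (x2 | x1) & (~~~x2 | ~x1) & ~x4   [De Morgan]
⇔ (x2 | x1) & (~x2 | ~x1) & ~x4   [double negation]
⇔ (x2 & ~x2 & ~x4) | (x2 & ~x1 & ~x4) | (x1 & ~x2 & ~x4) | (x1 & ~x1 & ~x4)   [distribute & over |]
⇔ (x2 & ~x1 & ~x4) | (x1 & ~x2 & ~x4)   [simplify]

(x2 & ~x1 & ~x4) | (x1 & ~x2 & ~x4)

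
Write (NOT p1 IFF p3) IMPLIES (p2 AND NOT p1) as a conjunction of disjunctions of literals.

(NOT p1 OR p3) AND (NOT p3 OR p1 OR p2)

(NOT p1 IFF p3) IMPLIES (p2 AND NOT p1)
≡ NOT (NOT p1 IFF p3) OR (p2 AND NOT p1)   — eliminate IMPLIES
≡ NOT ((NOT p1 IMPLIES p3) AND (p3 IMPLIES NOT p1)) OR (p2 AND NOT p1)   — eliminate IFF
≡ NOT ((NOT NOT p1 OR p3) AND (p3 IMPLIES NOT p1)) OR (p2 AND NOT p1)   — eliminate IMPLIES
≡ NOT ((NOT NOT p1 OR p3) AND (NOT p3 OR NOT p1)) OR (p2 AND NOT p1)   — eliminate IMPLIES
≡ NOT (NOT NOT p1 OR p3) OR NOT (NOT p3 OR NOT p1) OR (p2 AND NOT p1)   — De Morgan
≡ (NOT NOT NOT p1 AND NOT p3) OR NOT (NOT p3 OR NOT p1) OR (p2 AND NOT p1)   — De Morgan
≡ (NOT p1 AND NOT p3) OR NOT (NOT p3 OR NOT p1) OR (p2 AND NOT p1)   — double negation
≡ (NOT p1 AND NOT p3) OR (NOT NOT p3 AND NOT NOT p1) OR (p2 AND NOT p1)   — De Morgan
≡ (NOT p1 AND NOT p3) OR (p3 AND NOT NOT p1) OR (p2 AND NOT p1)   — double negation
≡ (NOT p1 AND NOT p3) OR (p3 AND p1) OR (p2 AND NOT p1)   — double negation
≡ (NOT p1 OR p3 OR p2) AND (NOT p1 OR p3 OR NOT p1) AND (NOT p1 OR p1 OR p2) AND (NOT p1 OR p1 OR NOT p1) AND (NOT p3 OR p3 OR p2) AND (NOT p3 OR p3 OR NOT p1) AND (NOT p3 OR p1 OR p2) AND (NOT p3 OR p1 OR NOT p1)   — distribute OR over AND
≡ (NOT p1 OR p3) AND (NOT p3 OR p1 OR p2)   — simplify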